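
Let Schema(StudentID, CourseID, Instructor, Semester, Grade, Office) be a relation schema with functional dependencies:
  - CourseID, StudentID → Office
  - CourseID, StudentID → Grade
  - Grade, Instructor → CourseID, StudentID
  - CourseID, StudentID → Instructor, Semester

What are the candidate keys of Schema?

{CourseID, StudentID}, {Grade, Instructor}

Closure of {CourseID, StudentID} is {CourseID, Grade, Instructor, Office, Semester, StudentID}, the whole schema; {CourseID, StudentID} is a candidate key.
Closure of {Grade, Instructor} is {CourseID, Grade, Instructor, Office, Semester, StudentID}, the whole schema; {Grade, Instructor} is a candidate key.
No proper subset of any of these is a key, and no other minimal superkey exists.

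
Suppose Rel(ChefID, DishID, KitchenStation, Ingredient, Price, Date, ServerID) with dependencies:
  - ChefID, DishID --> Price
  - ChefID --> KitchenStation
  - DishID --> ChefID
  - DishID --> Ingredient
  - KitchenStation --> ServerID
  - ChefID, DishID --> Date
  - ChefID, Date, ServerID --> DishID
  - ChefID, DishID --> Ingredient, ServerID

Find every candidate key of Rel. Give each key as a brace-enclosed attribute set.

{DishID} is a candidate key since {DishID}⁺ = {ChefID, Date, DishID, Ingredient, KitchenStation, Price, ServerID} covers every attribute.
{ChefID, Date} is a candidate key since {ChefID, Date}⁺ = {ChefID, Date, DishID, Ingredient, KitchenStation, Price, ServerID} covers every attribute.
These are minimal and exhaustive — every other superkey contains one of them.

{ChefID, Date}, {DishID}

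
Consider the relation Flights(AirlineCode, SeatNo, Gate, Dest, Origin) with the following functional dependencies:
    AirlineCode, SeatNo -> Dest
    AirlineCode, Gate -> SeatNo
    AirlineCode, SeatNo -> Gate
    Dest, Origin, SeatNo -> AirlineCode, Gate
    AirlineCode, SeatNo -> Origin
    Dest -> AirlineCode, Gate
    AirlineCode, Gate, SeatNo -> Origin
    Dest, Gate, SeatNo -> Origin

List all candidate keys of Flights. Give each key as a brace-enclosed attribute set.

{AirlineCode, Gate}, {AirlineCode, SeatNo}, {Dest}

{Dest}⁺ = {AirlineCode, Dest, Gate, Origin, SeatNo}, which is every attribute, so {Dest} is a candidate key.
{AirlineCode, Gate}⁺ = {AirlineCode, Dest, Gate, Origin, SeatNo}, which is every attribute, so {AirlineCode, Gate} is a candidate key.
{AirlineCode, SeatNo}⁺ = {AirlineCode, Dest, Gate, Origin, SeatNo}, which is every attribute, so {AirlineCode, SeatNo} is a candidate key.
No proper subset of any of these is a key, and no other minimal superkey exists.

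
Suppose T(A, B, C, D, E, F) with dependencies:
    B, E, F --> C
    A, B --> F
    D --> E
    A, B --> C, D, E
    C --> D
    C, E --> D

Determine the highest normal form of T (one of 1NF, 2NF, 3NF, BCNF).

Candidate key: {A, B}. Prime attributes: {A, B}.
B, E, F --> C: {B, E, F}⁺ = {B, C, D, E, F}, which is not all of the attributes, so the left side is not a superkey — BCNF is violated.
B, E, F --> C determines the non-prime attribute {C} from a non-superkey — 3NF is violated.
No proper subset of a key has a non-prime attribute in its closure, so there is no partial dependency; 2NF holds.

2NF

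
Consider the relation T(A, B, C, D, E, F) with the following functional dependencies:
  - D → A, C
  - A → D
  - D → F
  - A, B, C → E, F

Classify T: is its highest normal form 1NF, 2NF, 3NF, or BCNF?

1NF

Candidate keys: {A, B}, {B, D}. Prime attributes: {A, B, D}.
D → A, C: {D}⁺ = {A, C, D, F}, which is not all of the attributes, so the left side is not a superkey — BCNF is violated.
D → A, C determines the non-prime attribute {C} from a non-superkey — 3NF is violated.
{A} is a proper subset of the key {A, B}, and {A}⁺ contains the non-prime attributes {C, F} — a partial dependency, so 2NF is violated.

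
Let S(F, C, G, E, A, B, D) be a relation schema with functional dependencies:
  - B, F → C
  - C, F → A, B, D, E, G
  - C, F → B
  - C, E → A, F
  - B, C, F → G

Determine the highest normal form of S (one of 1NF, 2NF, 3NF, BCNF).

Candidate keys: {B, F}, {C, E}, {C, F}. Prime attributes: {B, C, E, F}.
The left-hand side of every FD is a superkey, so BCNF is satisfied.

BCNF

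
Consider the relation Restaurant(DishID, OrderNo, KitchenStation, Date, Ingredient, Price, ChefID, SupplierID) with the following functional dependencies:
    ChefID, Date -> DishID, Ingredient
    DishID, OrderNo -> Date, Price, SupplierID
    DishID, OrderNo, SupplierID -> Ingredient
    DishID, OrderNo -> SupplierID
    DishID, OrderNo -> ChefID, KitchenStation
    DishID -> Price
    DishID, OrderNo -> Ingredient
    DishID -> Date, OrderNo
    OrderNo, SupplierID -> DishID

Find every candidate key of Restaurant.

{ChefID, Date}, {DishID}, {OrderNo, SupplierID}

{DishID}⁺ = {ChefID, Date, DishID, Ingredient, KitchenStation, OrderNo, Price, SupplierID}, which is every attribute, so {DishID} is a candidate key.
{ChefID, Date}⁺ = {ChefID, Date, DishID, Ingredient, KitchenStation, OrderNo, Price, SupplierID}, which is every attribute, so {ChefID, Date} is a candidate key.
{OrderNo, SupplierID}⁺ = {ChefID, Date, DishID, Ingredient, KitchenStation, OrderNo, Price, SupplierID}, which is every attribute, so {OrderNo, SupplierID} is a candidate key.
These are minimal and exhaustive — every other superkey contains one of them.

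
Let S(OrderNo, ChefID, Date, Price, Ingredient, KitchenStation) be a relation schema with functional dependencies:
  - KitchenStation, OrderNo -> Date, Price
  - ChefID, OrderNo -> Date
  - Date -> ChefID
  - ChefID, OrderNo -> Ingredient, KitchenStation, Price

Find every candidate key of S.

No FD produces {OrderNo}, so it must be in every candidate key.
{ChefID, OrderNo}⁺ = {ChefID, Date, Ingredient, KitchenStation, OrderNo, Price} — all of the relation — so {ChefID, OrderNo} is a candidate key.
{Date, OrderNo}⁺ = {ChefID, Date, Ingredient, KitchenStation, OrderNo, Price} — all of the relation — so {Date, OrderNo} is a candidate key.
{KitchenStation, OrderNo}⁺ = {ChefID, Date, Ingredient, KitchenStation, OrderNo, Price} — all of the relation — so {KitchenStation, OrderNo} is a candidate key.
No proper subset of any of these is a key, and no other minimal superkey exists.

{ChefID, OrderNo}, {Date, OrderNo}, {KitchenStation, OrderNo}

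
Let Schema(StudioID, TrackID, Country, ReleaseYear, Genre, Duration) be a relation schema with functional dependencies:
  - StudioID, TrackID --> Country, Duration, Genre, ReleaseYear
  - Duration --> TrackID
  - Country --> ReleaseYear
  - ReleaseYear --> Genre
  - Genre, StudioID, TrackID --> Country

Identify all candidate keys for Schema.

{Duration, StudioID}, {StudioID, TrackID}

{StudioID} never appears on the right of any FD, so every key must include it.
{Duration, StudioID} is a candidate key since {Duration, StudioID}⁺ = {Country, Duration, Genre, ReleaseYear, StudioID, TrackID} covers every attribute.
{StudioID, TrackID} is a candidate key since {StudioID, TrackID}⁺ = {Country, Duration, Genre, ReleaseYear, StudioID, TrackID} covers every attribute.
Any other superkey properly contains one of these, so there are no further candidate keys.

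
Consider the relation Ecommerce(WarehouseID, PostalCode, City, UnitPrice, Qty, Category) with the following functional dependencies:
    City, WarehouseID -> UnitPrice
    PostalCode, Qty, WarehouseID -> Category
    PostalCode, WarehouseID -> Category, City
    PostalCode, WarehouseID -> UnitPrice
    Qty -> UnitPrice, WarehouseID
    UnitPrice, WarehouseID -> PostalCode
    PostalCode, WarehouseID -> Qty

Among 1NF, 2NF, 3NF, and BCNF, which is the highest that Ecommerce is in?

BCNF

Candidate keys: {City, WarehouseID}, {PostalCode, WarehouseID}, {Qty}, {UnitPrice, WarehouseID}. Prime attributes: {City, PostalCode, Qty, UnitPrice, WarehouseID}.
Each dependency's left side is a superkey — BCNF holds.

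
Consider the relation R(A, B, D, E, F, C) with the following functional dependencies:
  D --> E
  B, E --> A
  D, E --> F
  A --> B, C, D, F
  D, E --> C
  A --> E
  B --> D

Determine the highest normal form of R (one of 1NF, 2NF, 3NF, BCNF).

Candidate keys: {A}, {B}. Prime attributes: {A, B}.
For D --> E we have {D}⁺ = {C, D, E, F}; {D} is not a superkey, so BCNF fails.
Because {E} is non-prime and the left side of D --> E is not a superkey, the relation is not in 3NF.
All keys have size 1, which rules out partial dependencies — 2NF is satisfied.

2NF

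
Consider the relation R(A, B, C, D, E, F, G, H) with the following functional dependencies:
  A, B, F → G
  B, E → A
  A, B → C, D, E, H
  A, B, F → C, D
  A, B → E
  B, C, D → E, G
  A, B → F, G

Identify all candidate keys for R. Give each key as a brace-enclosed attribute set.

{B} never appears on the right of any FD, so every key must include it.
{A, B} is a candidate key since {A, B}⁺ = {A, B, C, D, E, F, G, H} covers every attribute.
{B, E} is a candidate key since {B, E}⁺ = {A, B, C, D, E, F, G, H} covers every attribute.
{B, C, D} is a candidate key since {B, C, D}⁺ = {A, B, C, D, E, F, G, H} covers every attribute.
Any other superkey properly contains one of these, so there are no further candidate keys.

{A, B}, {B, C, D}, {B, E}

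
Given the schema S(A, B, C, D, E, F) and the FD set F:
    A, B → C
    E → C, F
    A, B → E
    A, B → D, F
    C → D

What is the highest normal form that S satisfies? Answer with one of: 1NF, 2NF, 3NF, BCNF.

2NF

Candidate key: {A, B}. Prime attributes: {A, B}.
E → C, F: {E}⁺ = {C, D, E, F}, which is not all of the attributes, so the left side is not a superkey — BCNF is violated.
E → C, F determines the non-prime attributes {C, F} from a non-superkey — 3NF is violated.
No proper subset of a key has a non-prime attribute in its closure, so there is no partial dependency; 2NF holds.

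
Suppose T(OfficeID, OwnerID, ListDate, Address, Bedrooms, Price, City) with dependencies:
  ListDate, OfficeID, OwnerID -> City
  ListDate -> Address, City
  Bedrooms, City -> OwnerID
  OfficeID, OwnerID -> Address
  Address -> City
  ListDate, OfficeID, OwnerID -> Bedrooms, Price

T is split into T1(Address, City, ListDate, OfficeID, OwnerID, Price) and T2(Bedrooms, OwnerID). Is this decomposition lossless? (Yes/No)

The shared attributes are {OwnerID} and {OwnerID}⁺ = {OwnerID}.
The closure covers neither T1 nor T2 entirely; the join is not lossless.

No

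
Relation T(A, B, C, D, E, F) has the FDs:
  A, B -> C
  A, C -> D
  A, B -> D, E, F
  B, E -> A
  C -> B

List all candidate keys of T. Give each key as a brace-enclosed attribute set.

{A, B} is a candidate key since {A, B}⁺ = {A, B, C, D, E, F} covers every attribute.
{A, C} is a candidate key since {A, C}⁺ = {A, B, C, D, E, F} covers every attribute.
{B, E} is a candidate key since {B, E}⁺ = {A, B, C, D, E, F} covers every attribute.
{C, E} is a candidate key since {C, E}⁺ = {A, B, C, D, E, F} covers every attribute.
No proper subset of any of these is a key, and no other minimal superkey exists.

{A, B}, {A, C}, {B, E}, {C, E}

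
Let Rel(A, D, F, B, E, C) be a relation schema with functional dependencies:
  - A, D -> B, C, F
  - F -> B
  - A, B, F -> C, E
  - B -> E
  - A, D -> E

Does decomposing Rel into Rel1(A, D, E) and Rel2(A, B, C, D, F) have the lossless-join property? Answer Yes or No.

Yes

The shared attributes are {A, D} and {A, D}⁺ = {A, B, C, D, E, F}.
Since Rel1 ⊆ {A, B, C, D, E, F}, the intersection is a superkey of Rel1; the decomposition is lossless.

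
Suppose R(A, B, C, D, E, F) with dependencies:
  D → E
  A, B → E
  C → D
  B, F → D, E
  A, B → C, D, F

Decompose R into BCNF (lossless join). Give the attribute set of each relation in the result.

{A, B, C, F}; {C, D}; {D, E}

Candidate key of the original relation: {A, B}.
Within {A, B, C, D, E, F}: {D}⁺ ∩ {A, B, C, D, E, F} = {D, E}, not the whole set, so D → E violates BCNF; decompose into {D, E} and {A, B, C, D, F}.
{D, E} is in BCNF.
Within {A, B, C, D, F}: {C}⁺ ∩ {A, B, C, D, F} = {C, D}, not the whole set, so C → D violates BCNF; decompose into {C, D} and {A, B, C, F}.
{C, D} is in BCNF.
{A, B, C, F} is in BCNF.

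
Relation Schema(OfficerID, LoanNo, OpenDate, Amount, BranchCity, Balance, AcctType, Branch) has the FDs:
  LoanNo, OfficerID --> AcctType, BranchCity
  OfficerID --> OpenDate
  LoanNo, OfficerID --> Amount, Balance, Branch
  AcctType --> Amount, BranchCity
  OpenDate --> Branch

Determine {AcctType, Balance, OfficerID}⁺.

Start with {AcctType, Balance, OfficerID}.
OfficerID --> OpenDate applies; add {OpenDate} → now {AcctType, Balance, OfficerID, OpenDate}.
AcctType --> Amount, BranchCity applies; add {Amount, BranchCity} → now {AcctType, Amount, Balance, BranchCity, OfficerID, OpenDate}.
OpenDate --> Branch applies; add {Branch} → now {AcctType, Amount, Balance, Branch, BranchCity, OfficerID, OpenDate}.
No further FD applies.

{AcctType, Amount, Balance, Branch, BranchCity, OfficerID, OpenDate}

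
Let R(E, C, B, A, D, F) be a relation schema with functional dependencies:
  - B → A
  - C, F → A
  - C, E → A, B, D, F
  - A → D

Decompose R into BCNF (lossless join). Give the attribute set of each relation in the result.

Candidate key of the original relation: {C, E}.
In {A, B, C, D, E, F}, {B} is not a superkey ({B}⁺ restricted to this set is {A, B, D}), so split on B → A, D into {A, B, D} and {B, C, E, F}.
In {A, B, D}, {A} is not a superkey ({A}⁺ restricted to this set is {A, D}), so split on A → D into {A, D} and {A, B}.
{A, D} is in BCNF.
{A, B} is in BCNF.
{B, C, E, F} is in BCNF.

{A, B}; {A, D}; {B, C, E, F}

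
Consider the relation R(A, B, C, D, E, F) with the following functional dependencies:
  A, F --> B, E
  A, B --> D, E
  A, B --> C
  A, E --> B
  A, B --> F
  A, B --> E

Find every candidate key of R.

Attributes never on any right-hand side: {A} — every candidate key must contain it.
Closure of {A, B} is {A, B, C, D, E, F}, the whole schema; {A, B} is a candidate key.
Closure of {A, E} is {A, B, C, D, E, F}, the whole schema; {A, E} is a candidate key.
Closure of {A, F} is {A, B, C, D, E, F}, the whole schema; {A, F} is a candidate key.
These are minimal and exhaustive — every other superkey contains one of them.

{A, B}, {A, E}, {A, F}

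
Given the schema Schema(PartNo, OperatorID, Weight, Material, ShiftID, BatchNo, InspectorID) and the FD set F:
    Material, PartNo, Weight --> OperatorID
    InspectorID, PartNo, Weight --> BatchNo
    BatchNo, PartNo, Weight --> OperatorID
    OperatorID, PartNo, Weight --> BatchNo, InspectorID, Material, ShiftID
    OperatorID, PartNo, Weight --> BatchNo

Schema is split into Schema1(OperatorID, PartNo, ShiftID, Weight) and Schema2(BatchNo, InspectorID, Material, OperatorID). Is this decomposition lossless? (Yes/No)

Common attributes: {OperatorID}; their closure is {OperatorID}.
Neither Schema1 nor Schema2 is contained in that closure, so the decomposition is lossy.

No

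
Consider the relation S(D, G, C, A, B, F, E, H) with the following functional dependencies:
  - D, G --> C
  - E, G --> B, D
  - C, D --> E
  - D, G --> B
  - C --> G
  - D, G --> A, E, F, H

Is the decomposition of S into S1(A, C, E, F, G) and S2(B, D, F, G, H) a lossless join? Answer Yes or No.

The shared attributes are {F, G} and {F, G}⁺ = {F, G}.
Neither S1 nor S2 is contained in that closure, so the decomposition is lossy.

No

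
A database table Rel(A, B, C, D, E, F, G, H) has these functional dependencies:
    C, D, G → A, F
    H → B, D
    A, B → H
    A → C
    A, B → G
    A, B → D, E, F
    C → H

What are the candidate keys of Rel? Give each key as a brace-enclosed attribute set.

{A}, {C, G}

{A}⁺ = {A, B, C, D, E, F, G, H} — all of the relation — so {A} is a candidate key.
{C, G}⁺ = {A, B, C, D, E, F, G, H} — all of the relation — so {C, G} is a candidate key.
These are minimal and exhaustive — every other superkey contains one of them.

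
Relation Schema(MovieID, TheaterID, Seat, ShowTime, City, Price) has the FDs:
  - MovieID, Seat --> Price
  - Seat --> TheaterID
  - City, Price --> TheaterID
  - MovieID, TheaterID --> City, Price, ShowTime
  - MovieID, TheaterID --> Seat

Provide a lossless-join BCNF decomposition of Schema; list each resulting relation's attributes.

Candidate keys of the original relation: {City, MovieID, Price}, {MovieID, Seat}, {MovieID, TheaterID}.
In {City, MovieID, Price, Seat, ShowTime, TheaterID}, {Seat} is not a superkey ({Seat}⁺ restricted to this set is {Seat, TheaterID}), so split on Seat --> TheaterID into {Seat, TheaterID} and {City, MovieID, Price, Seat, ShowTime}.
{Seat, TheaterID}: every determinant is a superkey — BCNF.
{City, MovieID, Price, Seat, ShowTime}: every determinant is a superkey — BCNF.

{City, MovieID, Price, Seat, ShowTime}; {Seat, TheaterID}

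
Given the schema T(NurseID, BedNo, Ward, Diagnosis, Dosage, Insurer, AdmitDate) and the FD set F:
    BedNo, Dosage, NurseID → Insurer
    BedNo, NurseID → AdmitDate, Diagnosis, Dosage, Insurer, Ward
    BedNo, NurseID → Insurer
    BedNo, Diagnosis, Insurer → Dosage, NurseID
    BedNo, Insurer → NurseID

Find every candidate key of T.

{BedNo, Insurer}, {BedNo, NurseID}

No FD produces {BedNo}, so it must be in every candidate key.
{BedNo, Insurer}⁺ = {AdmitDate, BedNo, Diagnosis, Dosage, Insurer, NurseID, Ward} — all of the relation — so {BedNo, Insurer} is a candidate key.
{BedNo, NurseID}⁺ = {AdmitDate, BedNo, Diagnosis, Dosage, Insurer, NurseID, Ward} — all of the relation — so {BedNo, NurseID} is a candidate key.
These are minimal and exhaustive — every other superkey contains one of them.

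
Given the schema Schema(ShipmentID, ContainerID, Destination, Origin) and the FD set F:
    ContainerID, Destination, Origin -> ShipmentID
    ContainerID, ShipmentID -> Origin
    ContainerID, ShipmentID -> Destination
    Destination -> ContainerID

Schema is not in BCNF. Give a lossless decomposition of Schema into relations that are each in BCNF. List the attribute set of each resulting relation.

Candidate keys of the original relation: {ContainerID, ShipmentID}, {Destination, Origin}, {Destination, ShipmentID}.
{ContainerID, Destination, Origin, ShipmentID}: {Destination} determines {ContainerID, Destination} here but is not a superkey — split on Destination -> ContainerID, giving {ContainerID, Destination} and {Destination, Origin, ShipmentID}.
{ContainerID, Destination}: every determinant is a superkey — BCNF.
{Destination, Origin, ShipmentID}: every determinant is a superkey — BCNF.

{ContainerID, Destination}; {Destination, Origin, ShipmentID}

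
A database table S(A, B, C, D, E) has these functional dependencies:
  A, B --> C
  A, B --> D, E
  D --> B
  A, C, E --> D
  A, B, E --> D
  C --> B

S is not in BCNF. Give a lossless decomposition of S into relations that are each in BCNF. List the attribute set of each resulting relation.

{A, C, D, E}; {B, D}

Candidate keys of the original relation: {A, B}, {A, C}, {A, D}.
{A, B, C, D, E}: {D} determines {B, D} here but is not a superkey — split on D --> B, giving {B, D} and {A, C, D, E}.
{B, D}: every determinant is a superkey — BCNF.
{A, C, D, E}: every determinant is a superkey — BCNF.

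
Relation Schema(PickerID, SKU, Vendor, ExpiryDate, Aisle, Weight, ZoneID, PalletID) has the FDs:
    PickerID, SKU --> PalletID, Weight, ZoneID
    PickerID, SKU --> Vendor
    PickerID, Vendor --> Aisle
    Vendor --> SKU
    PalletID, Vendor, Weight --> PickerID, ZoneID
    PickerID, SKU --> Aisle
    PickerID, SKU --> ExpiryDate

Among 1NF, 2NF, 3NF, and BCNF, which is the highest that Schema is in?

Candidate keys: {PalletID, Vendor, Weight}, {PickerID, SKU}, {PickerID, Vendor}. Prime attributes: {PalletID, PickerID, SKU, Vendor, Weight}.
Vendor --> SKU: {Vendor}⁺ = {SKU, Vendor}, which is not all of the attributes, so the left side is not a superkey — BCNF is violated.
Its right-hand attributes {SKU} are all prime, as are those of every other non-superkey FD — the relation is in 3NF.

3NF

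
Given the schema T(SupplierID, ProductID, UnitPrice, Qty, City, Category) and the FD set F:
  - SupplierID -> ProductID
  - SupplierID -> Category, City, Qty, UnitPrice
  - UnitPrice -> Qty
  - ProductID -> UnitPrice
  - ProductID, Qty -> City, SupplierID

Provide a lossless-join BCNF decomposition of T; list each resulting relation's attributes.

Candidate keys of the original relation: {ProductID}, {SupplierID}.
Within {Category, City, ProductID, Qty, SupplierID, UnitPrice}: {UnitPrice}⁺ ∩ {Category, City, ProductID, Qty, SupplierID, UnitPrice} = {Qty, UnitPrice}, not the whole set, so UnitPrice -> Qty violates BCNF; decompose into {Qty, UnitPrice} and {Category, City, ProductID, SupplierID, UnitPrice}.
{Qty, UnitPrice}: every determinant is a superkey — BCNF.
{Category, City, ProductID, SupplierID, UnitPrice}: every determinant is a superkey — BCNF.

{Category, City, ProductID, SupplierID, UnitPrice}; {Qty, UnitPrice}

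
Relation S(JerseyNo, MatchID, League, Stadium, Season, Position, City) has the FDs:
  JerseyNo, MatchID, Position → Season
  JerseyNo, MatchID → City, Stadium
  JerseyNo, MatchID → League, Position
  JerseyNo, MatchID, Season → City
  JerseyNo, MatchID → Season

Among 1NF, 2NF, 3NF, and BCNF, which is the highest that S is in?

Candidate key: {JerseyNo, MatchID}. Prime attributes: {JerseyNo, MatchID}.
Each dependency's left side is a superkey — BCNF holds.

BCNF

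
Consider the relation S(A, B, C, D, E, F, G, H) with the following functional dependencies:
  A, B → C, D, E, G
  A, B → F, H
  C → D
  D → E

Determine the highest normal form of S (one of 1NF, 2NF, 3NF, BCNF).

2NF

Candidate key: {A, B}. Prime attributes: {A, B}.
For C → D we have {C}⁺ = {C, D, E}; {C} is not a superkey, so BCNF fails.
Because {D} is non-prime and the left side of C → D is not a superkey, the relation is not in 3NF.
Checking every proper subset of each key, none determines a non-prime attribute — 2NF is satisfied.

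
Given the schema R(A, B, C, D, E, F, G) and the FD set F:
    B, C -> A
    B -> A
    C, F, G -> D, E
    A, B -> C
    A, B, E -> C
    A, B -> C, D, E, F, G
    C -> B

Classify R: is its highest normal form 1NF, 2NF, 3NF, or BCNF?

BCNF

Candidate keys: {B}, {C}. Prime attributes: {B, C}.
Every FD has a superkey on the left, so the relation is in BCNF.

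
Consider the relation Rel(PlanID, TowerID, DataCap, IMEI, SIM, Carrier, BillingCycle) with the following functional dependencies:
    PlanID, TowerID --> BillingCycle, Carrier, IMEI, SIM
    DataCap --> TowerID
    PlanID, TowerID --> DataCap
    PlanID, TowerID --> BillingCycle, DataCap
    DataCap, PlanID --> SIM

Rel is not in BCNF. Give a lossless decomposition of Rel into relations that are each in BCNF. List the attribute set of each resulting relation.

{BillingCycle, Carrier, DataCap, IMEI, PlanID, SIM}; {DataCap, TowerID}

Candidate keys of the original relation: {DataCap, PlanID}, {PlanID, TowerID}.
In {BillingCycle, Carrier, DataCap, IMEI, PlanID, SIM, TowerID}, {DataCap} is not a superkey ({DataCap}⁺ restricted to this set is {DataCap, TowerID}), so split on DataCap --> TowerID into {DataCap, TowerID} and {BillingCycle, Carrier, DataCap, IMEI, PlanID, SIM}.
{DataCap, TowerID} has no BCNF violation.
{BillingCycle, Carrier, DataCap, IMEI, PlanID, SIM} has no BCNF violation.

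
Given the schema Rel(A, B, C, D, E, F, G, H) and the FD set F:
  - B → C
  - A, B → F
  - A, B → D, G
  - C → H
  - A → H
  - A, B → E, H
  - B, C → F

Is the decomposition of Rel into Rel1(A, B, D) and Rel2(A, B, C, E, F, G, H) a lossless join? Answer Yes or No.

Yes

The shared attributes are {A, B} and {A, B}⁺ = {A, B, C, D, E, F, G, H}.
Since Rel1 ⊆ {A, B, C, D, E, F, G, H}, the intersection is a superkey of Rel1; the decomposition is lossless.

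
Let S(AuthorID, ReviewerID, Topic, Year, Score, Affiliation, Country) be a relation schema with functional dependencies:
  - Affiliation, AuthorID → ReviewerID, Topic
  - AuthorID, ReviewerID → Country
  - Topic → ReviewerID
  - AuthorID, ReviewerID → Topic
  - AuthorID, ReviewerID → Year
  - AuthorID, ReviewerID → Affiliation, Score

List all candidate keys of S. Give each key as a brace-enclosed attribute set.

Attributes never on any right-hand side: {AuthorID} — every candidate key must contain it.
{Affiliation, AuthorID}⁺ = {Affiliation, AuthorID, Country, ReviewerID, Score, Topic, Year} — all of the relation — so {Affiliation, AuthorID} is a candidate key.
{AuthorID, ReviewerID}⁺ = {Affiliation, AuthorID, Country, ReviewerID, Score, Topic, Year} — all of the relation — so {AuthorID, ReviewerID} is a candidate key.
{AuthorID, Topic}⁺ = {Affiliation, AuthorID, Country, ReviewerID, Score, Topic, Year} — all of the relation — so {AuthorID, Topic} is a candidate key.
Any other superkey properly contains one of these, so there are no further candidate keys.

{Affiliation, AuthorID}, {AuthorID, ReviewerID}, {AuthorID, Topic}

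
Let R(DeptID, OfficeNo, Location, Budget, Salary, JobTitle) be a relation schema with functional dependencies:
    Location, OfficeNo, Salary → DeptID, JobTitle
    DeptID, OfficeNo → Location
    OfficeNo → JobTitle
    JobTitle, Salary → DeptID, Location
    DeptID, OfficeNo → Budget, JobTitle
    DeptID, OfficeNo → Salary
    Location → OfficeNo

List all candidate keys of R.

{DeptID, Location}, {DeptID, OfficeNo}, {JobTitle, Salary}, {Location, Salary}, {OfficeNo, Salary}

Closure of {DeptID, Location} is {Budget, DeptID, JobTitle, Location, OfficeNo, Salary}, the whole schema; {DeptID, Location} is a candidate key.
Closure of {DeptID, OfficeNo} is {Budget, DeptID, JobTitle, Location, OfficeNo, Salary}, the whole schema; {DeptID, OfficeNo} is a candidate key.
Closure of {JobTitle, Salary} is {Budget, DeptID, JobTitle, Location, OfficeNo, Salary}, the whole schema; {JobTitle, Salary} is a candidate key.
Closure of {Location, Salary} is {Budget, DeptID, JobTitle, Location, OfficeNo, Salary}, the whole schema; {Location, Salary} is a candidate key.
Closure of {OfficeNo, Salary} is {Budget, DeptID, JobTitle, Location, OfficeNo, Salary}, the whole schema; {OfficeNo, Salary} is a candidate key.
No proper subset of any of these is a key, and no other minimal superkey exists.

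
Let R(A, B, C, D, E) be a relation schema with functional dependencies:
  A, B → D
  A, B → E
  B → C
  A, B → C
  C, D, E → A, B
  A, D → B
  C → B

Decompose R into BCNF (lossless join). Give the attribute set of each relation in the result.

Candidate keys of the original relation: {A, B}, {A, C}, {A, D}, {B, D, E}, {C, D, E}.
Within {A, B, C, D, E}: {B}⁺ ∩ {A, B, C, D, E} = {B, C}, not the whole set, so B → C violates BCNF; decompose into {B, C} and {A, B, D, E}.
{B, C}: every determinant is a superkey — BCNF.
{A, B, D, E}: every determinant is a superkey — BCNF.

{A, B, D, E}; {B, C}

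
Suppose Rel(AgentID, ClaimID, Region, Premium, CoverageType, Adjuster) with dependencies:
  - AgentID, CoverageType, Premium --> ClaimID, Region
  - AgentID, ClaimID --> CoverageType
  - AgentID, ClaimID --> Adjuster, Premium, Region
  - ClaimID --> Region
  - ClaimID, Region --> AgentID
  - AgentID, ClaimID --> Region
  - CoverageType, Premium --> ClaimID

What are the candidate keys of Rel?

{ClaimID} is a candidate key since {ClaimID}⁺ = {Adjuster, AgentID, ClaimID, CoverageType, Premium, Region} covers every attribute.
{CoverageType, Premium} is a candidate key since {CoverageType, Premium}⁺ = {Adjuster, AgentID, ClaimID, CoverageType, Premium, Region} covers every attribute.
Any other superkey properly contains one of these, so there are no further candidate keys.

{ClaimID}, {CoverageType, Premium}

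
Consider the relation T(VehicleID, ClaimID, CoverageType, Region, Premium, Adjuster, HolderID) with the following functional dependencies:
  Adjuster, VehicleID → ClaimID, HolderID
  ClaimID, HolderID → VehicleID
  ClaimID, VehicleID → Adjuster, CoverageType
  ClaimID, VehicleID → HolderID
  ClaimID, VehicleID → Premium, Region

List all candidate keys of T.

{Adjuster, VehicleID}, {ClaimID, HolderID}, {ClaimID, VehicleID}

{Adjuster, VehicleID} is a candidate key since {Adjuster, VehicleID}⁺ = {Adjuster, ClaimID, CoverageType, HolderID, Premium, Region, VehicleID} covers every attribute.
{ClaimID, HolderID} is a candidate key since {ClaimID, HolderID}⁺ = {Adjuster, ClaimID, CoverageType, HolderID, Premium, Region, VehicleID} covers every attribute.
{ClaimID, VehicleID} is a candidate key since {ClaimID, VehicleID}⁺ = {Adjuster, ClaimID, CoverageType, HolderID, Premium, Region, VehicleID} covers every attribute.
These are minimal and exhaustive — every other superkey contains one of them.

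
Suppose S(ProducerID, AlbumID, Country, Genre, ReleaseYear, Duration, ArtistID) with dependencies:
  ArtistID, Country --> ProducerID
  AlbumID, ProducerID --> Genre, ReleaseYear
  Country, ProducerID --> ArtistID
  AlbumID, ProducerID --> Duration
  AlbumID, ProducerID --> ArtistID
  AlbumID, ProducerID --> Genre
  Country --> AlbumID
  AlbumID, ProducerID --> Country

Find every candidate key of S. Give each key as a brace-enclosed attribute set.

{AlbumID, ProducerID}⁺ = {AlbumID, ArtistID, Country, Duration, Genre, ProducerID, ReleaseYear} — all of the relation — so {AlbumID, ProducerID} is a candidate key.
{ArtistID, Country}⁺ = {AlbumID, ArtistID, Country, Duration, Genre, ProducerID, ReleaseYear} — all of the relation — so {ArtistID, Country} is a candidate key.
{Country, ProducerID}⁺ = {AlbumID, ArtistID, Country, Duration, Genre, ProducerID, ReleaseYear} — all of the relation — so {Country, ProducerID} is a candidate key.
Any other superkey properly contains one of these, so there are no further candidate keys.

{AlbumID, ProducerID}, {ArtistID, Country}, {Country, ProducerID}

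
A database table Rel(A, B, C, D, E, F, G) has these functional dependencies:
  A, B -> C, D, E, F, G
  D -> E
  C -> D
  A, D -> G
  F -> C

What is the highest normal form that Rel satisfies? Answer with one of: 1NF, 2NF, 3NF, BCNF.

Candidate key: {A, B}. Prime attributes: {A, B}.
D -> E breaks BCNF: {D}⁺ = {D, E}, so {D} is not a superkey.
Because {E} is non-prime and the left side of D -> E is not a superkey, the relation is not in 3NF.
No proper subset of a key has a non-prime attribute in its closure, so there is no partial dependency; 2NF holds.

2NF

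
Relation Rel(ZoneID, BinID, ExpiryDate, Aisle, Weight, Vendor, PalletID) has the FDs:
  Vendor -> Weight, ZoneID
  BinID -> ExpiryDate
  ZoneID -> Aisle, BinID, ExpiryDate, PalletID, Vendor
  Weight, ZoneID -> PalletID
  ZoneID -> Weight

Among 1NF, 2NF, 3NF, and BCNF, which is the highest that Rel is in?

Candidate keys: {Vendor}, {ZoneID}. Prime attributes: {Vendor, ZoneID}.
BinID -> ExpiryDate: {BinID}⁺ = {BinID, ExpiryDate}, which is not all of the attributes, so the left side is not a superkey — BCNF is violated.
Because {ExpiryDate} is non-prime and the left side of BinID -> ExpiryDate is not a superkey, the relation is not in 3NF.
Every candidate key is a single attribute, so no partial dependency is possible; 2NF holds.

2NF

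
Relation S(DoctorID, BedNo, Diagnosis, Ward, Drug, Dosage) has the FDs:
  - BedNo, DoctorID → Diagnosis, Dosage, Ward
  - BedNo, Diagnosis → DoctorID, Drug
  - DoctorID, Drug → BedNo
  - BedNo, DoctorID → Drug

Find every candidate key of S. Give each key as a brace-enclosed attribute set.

Closure of {BedNo, Diagnosis} is {BedNo, Diagnosis, DoctorID, Dosage, Drug, Ward}, the whole schema; {BedNo, Diagnosis} is a candidate key.
Closure of {BedNo, DoctorID} is {BedNo, Diagnosis, DoctorID, Dosage, Drug, Ward}, the whole schema; {BedNo, DoctorID} is a candidate key.
Closure of {DoctorID, Drug} is {BedNo, Diagnosis, DoctorID, Dosage, Drug, Ward}, the whole schema; {DoctorID, Drug} is a candidate key.
No proper subset of any of these is a key, and no other minimal superkey exists.

{BedNo, Diagnosis}, {BedNo, DoctorID}, {DoctorID, Drug}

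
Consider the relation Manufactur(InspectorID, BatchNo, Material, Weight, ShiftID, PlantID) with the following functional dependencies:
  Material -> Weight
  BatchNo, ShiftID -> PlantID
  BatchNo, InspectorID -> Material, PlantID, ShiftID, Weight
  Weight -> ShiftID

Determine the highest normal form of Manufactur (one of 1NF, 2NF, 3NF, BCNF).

2NF

Candidate key: {BatchNo, InspectorID}. Prime attributes: {BatchNo, InspectorID}.
Material -> Weight breaks BCNF: {Material}⁺ = {Material, ShiftID, Weight}, so {Material} is not a superkey.
Material -> Weight determines the non-prime attribute {Weight} from a non-superkey — 3NF is violated.
No proper subset of a key has a non-prime attribute in its closure, so there is no partial dependency; 2NF holds.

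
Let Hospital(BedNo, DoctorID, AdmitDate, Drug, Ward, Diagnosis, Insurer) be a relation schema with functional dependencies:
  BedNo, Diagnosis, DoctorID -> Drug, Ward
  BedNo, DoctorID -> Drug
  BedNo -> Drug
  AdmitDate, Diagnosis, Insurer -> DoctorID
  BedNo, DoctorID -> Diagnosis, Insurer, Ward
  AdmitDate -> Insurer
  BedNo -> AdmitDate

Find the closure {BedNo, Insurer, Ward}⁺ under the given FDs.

Start with {BedNo, Insurer, Ward}.
BedNo -> Drug applies; add {Drug} → now {BedNo, Drug, Insurer, Ward}.
BedNo -> AdmitDate applies; add {AdmitDate} → now {AdmitDate, BedNo, Drug, Insurer, Ward}.
No further FD applies.

{AdmitDate, BedNo, Drug, Insurer, Ward}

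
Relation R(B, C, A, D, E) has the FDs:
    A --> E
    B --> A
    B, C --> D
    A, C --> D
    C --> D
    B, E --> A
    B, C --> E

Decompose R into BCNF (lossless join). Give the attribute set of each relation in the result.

Candidate key of the original relation: {B, C}.
{A, B, C, D, E}: {A} determines {A, E} here but is not a superkey — split on A --> E, giving {A, E} and {A, B, C, D}.
{A, E} has no BCNF violation.
{A, B, C, D}: {B} determines {A, B} here but is not a superkey — split on B --> A, giving {A, B} and {B, C, D}.
{A, B} has no BCNF violation.
{B, C, D}: {C} determines {C, D} here but is not a superkey — split on C --> D, giving {C, D} and {B, C}.
{C, D} has no BCNF violation.
{B, C} has no BCNF violation.

{A, B}; {A, E}; {B, C}; {C, D}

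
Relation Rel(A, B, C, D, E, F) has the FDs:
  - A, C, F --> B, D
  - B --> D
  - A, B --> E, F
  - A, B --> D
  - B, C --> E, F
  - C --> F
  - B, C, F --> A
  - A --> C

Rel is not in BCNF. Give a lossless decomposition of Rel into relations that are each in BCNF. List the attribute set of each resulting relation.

{A, B, C, E}; {B, D}; {C, F}

Candidate keys of the original relation: {A}, {B, C}.
Within {A, B, C, D, E, F}: {B}⁺ ∩ {A, B, C, D, E, F} = {B, D}, not the whole set, so B --> D violates BCNF; decompose into {B, D} and {A, B, C, E, F}.
{B, D}: every determinant is a superkey — BCNF.
Within {A, B, C, E, F}: {C}⁺ ∩ {A, B, C, E, F} = {C, F}, not the whole set, so C --> F violates BCNF; decompose into {C, F} and {A, B, C, E}.
{C, F}: every determinant is a superkey — BCNF.
{A, B, C, E}: every determinant is a superkey — BCNF.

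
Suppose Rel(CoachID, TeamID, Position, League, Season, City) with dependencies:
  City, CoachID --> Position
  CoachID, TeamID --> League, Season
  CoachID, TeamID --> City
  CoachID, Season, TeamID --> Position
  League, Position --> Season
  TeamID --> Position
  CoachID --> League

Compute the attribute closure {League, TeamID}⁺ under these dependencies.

Start with {League, TeamID}.
TeamID --> Position applies; add {Position} → now {League, Position, TeamID}.
League, Position --> Season applies; add {Season} → now {League, Position, Season, TeamID}.
No further FD applies.

{League, Position, Season, TeamID}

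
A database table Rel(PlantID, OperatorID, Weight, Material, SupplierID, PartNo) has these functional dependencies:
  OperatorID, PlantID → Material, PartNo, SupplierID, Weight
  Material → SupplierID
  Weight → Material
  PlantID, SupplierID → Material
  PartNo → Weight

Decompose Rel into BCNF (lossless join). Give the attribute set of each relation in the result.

Candidate key of the original relation: {OperatorID, PlantID}.
Within {Material, OperatorID, PartNo, PlantID, SupplierID, Weight}: {Material}⁺ ∩ {Material, OperatorID, PartNo, PlantID, SupplierID, Weight} = {Material, SupplierID}, not the whole set, so Material → SupplierID violates BCNF; decompose into {Material, SupplierID} and {Material, OperatorID, PartNo, PlantID, Weight}.
{Material, SupplierID} has no BCNF violation.
Within {Material, OperatorID, PartNo, PlantID, Weight}: {Weight}⁺ ∩ {Material, OperatorID, PartNo, PlantID, Weight} = {Material, Weight}, not the whole set, so Weight → Material violates BCNF; decompose into {Material, Weight} and {OperatorID, PartNo, PlantID, Weight}.
{Material, Weight} has no BCNF violation.
Within {OperatorID, PartNo, PlantID, Weight}: {PartNo}⁺ ∩ {OperatorID, PartNo, PlantID, Weight} = {PartNo, Weight}, not the whole set, so PartNo → Weight violates BCNF; decompose into {PartNo, Weight} and {OperatorID, PartNo, PlantID}.
{PartNo, Weight} has no BCNF violation.
{OperatorID, PartNo, PlantID} has no BCNF violation.

{Material, SupplierID}; {Material, Weight}; {OperatorID, PartNo, PlantID}; {PartNo, Weight}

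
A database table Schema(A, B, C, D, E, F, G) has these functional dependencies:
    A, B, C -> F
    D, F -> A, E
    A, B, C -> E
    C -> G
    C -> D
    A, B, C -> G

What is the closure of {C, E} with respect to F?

{C, D, E, G}

Start with {C, E}.
C -> G applies; add {G} → now {C, E, G}.
C -> D applies; add {D} → now {C, D, E, G}.
No further FD applies.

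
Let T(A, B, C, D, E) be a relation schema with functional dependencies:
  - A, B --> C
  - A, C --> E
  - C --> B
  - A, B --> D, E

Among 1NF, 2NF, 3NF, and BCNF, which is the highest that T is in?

Candidate keys: {A, B}, {A, C}. Prime attributes: {A, B, C}.
For C --> B we have {C}⁺ = {B, C}; {C} is not a superkey, so BCNF fails.
But every attribute on its right side ({B}) is prime, and the same holds for every other non-superkey FD, so 3NF still holds.

3NF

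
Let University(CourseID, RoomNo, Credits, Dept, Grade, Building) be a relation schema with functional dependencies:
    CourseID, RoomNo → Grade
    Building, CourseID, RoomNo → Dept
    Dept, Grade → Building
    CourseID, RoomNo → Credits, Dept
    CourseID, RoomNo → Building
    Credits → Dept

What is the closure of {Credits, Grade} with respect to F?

{Building, Credits, Dept, Grade}

Start with {Credits, Grade}.
Credits → Dept applies; add {Dept} → now {Credits, Dept, Grade}.
Dept, Grade → Building applies; add {Building} → now {Building, Credits, Dept, Grade}.
No further FD applies.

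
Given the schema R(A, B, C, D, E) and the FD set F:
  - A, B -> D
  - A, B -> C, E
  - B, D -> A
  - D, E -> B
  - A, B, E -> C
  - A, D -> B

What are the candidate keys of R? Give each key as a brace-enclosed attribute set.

{A, B}⁺ = {A, B, C, D, E}, which is every attribute, so {A, B} is a candidate key.
{A, D}⁺ = {A, B, C, D, E}, which is every attribute, so {A, D} is a candidate key.
{B, D}⁺ = {A, B, C, D, E}, which is every attribute, so {B, D} is a candidate key.
{D, E}⁺ = {A, B, C, D, E}, which is every attribute, so {D, E} is a candidate key.
Any other superkey properly contains one of these, so there are no further candidate keys.

{A, B}, {A, D}, {B, D}, {D, E}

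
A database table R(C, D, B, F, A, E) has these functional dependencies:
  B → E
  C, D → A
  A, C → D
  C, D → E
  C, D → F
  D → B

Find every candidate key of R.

{A, C}, {C, D}

No FD produces {C}, so it must be in every candidate key.
{A, C}⁺ = {A, B, C, D, E, F} — all of the relation — so {A, C} is a candidate key.
{C, D}⁺ = {A, B, C, D, E, F} — all of the relation — so {C, D} is a candidate key.
No proper subset of any of these is a key, and no other minimal superkey exists.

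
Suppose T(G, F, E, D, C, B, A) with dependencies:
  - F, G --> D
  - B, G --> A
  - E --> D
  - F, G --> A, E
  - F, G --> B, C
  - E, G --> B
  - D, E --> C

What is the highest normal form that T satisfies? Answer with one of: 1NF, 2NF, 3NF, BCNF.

2NF

Candidate key: {F, G}. Prime attributes: {F, G}.
B, G --> A breaks BCNF: {B, G}⁺ = {A, B, G}, so {B, G} is not a superkey.
B, G --> A has non-prime {A} on the right and a non-superkey on the left, so 3NF fails.
Checking every proper subset of each key, none determines a non-prime attribute — 2NF is satisfied.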